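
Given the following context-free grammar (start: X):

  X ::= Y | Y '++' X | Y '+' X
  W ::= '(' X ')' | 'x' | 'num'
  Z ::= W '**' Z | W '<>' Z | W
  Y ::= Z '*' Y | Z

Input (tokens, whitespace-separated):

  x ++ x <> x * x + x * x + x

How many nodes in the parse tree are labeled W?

[X [Y [Z [W x]]] ++ [X [Y [Z [W x] <> [Z [W x]]] * [Y [Z [W x]]]] + [X [Y [Z [W x]] * [Y [Z [W x]]]] + [X [Y [Z [W x]]]]]]]

7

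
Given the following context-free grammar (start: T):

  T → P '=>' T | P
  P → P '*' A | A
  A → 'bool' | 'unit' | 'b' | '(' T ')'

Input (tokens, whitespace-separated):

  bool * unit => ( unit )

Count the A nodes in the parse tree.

[T [P [P [A bool]] * [A unit]] => [T [P [A ( [T [P [A unit]]] )]]]]

4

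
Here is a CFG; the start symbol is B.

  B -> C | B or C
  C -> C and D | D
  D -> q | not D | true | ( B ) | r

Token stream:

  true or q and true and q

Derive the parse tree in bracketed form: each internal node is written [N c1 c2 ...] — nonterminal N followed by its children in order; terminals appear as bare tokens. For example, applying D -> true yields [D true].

[B [B [C [D true]]] or [C [C [C [D q]] and [D true]] and [D q]]]

B
B or C
C or C
D or C
true or C
true or C and D
true or C and D and D
true or D and D and D
true or q and D and D
true or q and true and D
true or q and true and q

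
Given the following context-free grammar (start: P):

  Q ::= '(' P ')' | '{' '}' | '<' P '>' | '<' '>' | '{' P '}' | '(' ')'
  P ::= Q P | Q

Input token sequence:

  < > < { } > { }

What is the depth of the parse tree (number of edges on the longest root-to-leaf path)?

5

[P [Q < >] [P [Q < [P [Q { }]] >] [P [Q { }]]]]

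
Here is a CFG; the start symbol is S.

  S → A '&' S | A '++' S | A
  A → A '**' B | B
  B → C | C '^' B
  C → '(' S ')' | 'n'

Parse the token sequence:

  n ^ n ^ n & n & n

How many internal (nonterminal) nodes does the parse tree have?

16

[S [A [B [C n] ^ [B [C n] ^ [B [C n]]]]] & [S [A [B [C n]]] & [S [A [B [C n]]]]]]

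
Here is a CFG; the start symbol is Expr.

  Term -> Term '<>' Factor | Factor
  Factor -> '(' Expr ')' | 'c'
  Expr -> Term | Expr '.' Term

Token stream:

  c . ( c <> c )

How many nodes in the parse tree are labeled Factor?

[Expr [Expr [Term [Factor c]]] . [Term [Factor ( [Expr [Term [Term [Factor c]] <> [Factor c]]] )]]]

4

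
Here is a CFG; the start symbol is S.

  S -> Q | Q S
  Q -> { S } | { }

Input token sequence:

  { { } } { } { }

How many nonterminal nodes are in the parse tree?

8

[S [Q { [S [Q { }]] }] [S [Q { }] [S [Q { }]]]]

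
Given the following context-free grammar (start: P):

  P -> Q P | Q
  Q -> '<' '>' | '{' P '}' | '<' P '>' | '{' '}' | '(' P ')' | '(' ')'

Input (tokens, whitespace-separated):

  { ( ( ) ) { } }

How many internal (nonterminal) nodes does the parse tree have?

8

[P [Q { [P [Q ( [P [Q ( )]] )] [P [Q { }]]] }]]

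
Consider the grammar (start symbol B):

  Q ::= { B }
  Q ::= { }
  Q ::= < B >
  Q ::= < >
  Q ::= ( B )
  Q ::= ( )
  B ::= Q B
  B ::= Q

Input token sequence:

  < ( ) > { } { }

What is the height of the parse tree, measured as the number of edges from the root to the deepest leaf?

[B [Q < [B [Q ( )]] >] [B [Q { }] [B [Q { }]]]]

4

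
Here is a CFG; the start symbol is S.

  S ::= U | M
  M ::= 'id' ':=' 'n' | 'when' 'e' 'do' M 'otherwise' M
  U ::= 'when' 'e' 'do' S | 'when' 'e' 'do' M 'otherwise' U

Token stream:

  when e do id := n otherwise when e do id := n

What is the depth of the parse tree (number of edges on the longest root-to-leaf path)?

[S [U when e do [M id := n] otherwise [U when e do [S [M id := n]]]]]

5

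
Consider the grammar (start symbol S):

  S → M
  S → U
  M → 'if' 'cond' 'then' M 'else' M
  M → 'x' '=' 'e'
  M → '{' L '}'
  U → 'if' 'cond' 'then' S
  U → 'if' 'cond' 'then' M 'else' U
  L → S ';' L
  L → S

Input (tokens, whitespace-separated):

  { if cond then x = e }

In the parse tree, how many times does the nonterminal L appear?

[S [M { [L [S [U if cond then [S [M x = e]]]]] }]]

1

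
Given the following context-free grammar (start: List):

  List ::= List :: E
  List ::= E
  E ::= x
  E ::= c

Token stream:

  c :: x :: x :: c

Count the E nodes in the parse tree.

4

[List [List [List [List [E c]] :: [E x]] :: [E x]] :: [E c]]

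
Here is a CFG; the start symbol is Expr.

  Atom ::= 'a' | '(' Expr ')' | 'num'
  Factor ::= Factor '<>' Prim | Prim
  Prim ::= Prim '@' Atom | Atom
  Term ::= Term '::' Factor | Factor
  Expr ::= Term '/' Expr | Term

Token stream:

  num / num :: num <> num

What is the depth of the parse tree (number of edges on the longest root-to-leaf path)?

7

[Expr [Term [Factor [Prim [Atom num]]]] / [Expr [Term [Term [Factor [Prim [Atom num]]]] :: [Factor [Factor [Prim [Atom num]]] <> [Prim [Atom num]]]]]]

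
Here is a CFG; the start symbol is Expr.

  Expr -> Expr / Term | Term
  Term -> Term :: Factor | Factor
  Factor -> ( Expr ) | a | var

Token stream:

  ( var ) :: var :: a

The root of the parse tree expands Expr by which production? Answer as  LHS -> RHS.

Expr -> Term

[Expr [Term [Term [Term [Factor ( [Expr [Term [Factor var]]] )]] :: [Factor var]] :: [Factor a]]]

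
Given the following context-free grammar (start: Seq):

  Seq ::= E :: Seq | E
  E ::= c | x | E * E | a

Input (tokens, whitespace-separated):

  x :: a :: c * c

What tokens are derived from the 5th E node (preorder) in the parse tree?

[Seq [E x] :: [Seq [E a] :: [Seq [E [E c] * [E c]]]]]

c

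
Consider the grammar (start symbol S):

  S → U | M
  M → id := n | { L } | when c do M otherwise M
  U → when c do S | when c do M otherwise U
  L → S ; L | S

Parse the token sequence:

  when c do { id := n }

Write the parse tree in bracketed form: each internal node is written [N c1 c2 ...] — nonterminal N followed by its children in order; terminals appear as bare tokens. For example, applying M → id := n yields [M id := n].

S
U
when c do S
when c do M
when c do { L }
when c do { S }
when c do { M }
when c do { id := n }

[S [U when c do [S [M { [L [S [M id := n]]] }]]]]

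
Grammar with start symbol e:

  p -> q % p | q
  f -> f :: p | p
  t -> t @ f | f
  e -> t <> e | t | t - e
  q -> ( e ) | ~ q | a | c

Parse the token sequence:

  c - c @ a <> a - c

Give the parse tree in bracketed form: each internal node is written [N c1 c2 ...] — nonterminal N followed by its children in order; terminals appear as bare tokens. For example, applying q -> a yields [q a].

[e [t [f [p [q c]]]] - [e [t [t [f [p [q c]]]] @ [f [p [q a]]]] <> [e [t [f [p [q a]]]] - [e [t [f [p [q c]]]]]]]]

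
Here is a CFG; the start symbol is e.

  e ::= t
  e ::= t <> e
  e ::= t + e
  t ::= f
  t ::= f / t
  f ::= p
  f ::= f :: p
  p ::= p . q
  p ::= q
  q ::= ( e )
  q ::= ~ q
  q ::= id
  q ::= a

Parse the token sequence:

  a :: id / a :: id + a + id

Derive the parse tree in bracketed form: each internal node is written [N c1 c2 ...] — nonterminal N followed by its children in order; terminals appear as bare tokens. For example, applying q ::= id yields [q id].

[e [t [f [f [p [q a]]] :: [p [q id]]] / [t [f [f [p [q a]]] :: [p [q id]]]]] + [e [t [f [p [q a]]]] + [e [t [f [p [q id]]]]]]]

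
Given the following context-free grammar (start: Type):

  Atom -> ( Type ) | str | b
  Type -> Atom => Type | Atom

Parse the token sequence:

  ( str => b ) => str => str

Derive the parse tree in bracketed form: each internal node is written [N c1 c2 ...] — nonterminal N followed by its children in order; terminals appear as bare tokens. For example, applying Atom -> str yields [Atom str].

[Type [Atom ( [Type [Atom str] => [Type [Atom b]]] )] => [Type [Atom str] => [Type [Atom str]]]]

Type
Atom => Type
( Type ) => Type
( Atom => Type ) => Type
( str => Type ) => Type
( str => Atom ) => Type
( str => b ) => Type
( str => b ) => Atom => Type
( str => b ) => str => Type
( str => b ) => str => Atom
( str => b ) => str => str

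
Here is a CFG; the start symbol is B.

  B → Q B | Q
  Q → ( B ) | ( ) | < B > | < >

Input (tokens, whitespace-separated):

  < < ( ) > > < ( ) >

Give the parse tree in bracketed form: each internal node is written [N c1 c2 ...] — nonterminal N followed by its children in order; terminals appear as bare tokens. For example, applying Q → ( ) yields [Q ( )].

[B [Q < [B [Q < [B [Q ( )]] >]] >] [B [Q < [B [Q ( )]] >]]]

B
Q B
< B > B
< Q > B
< < B > > B
< < Q > > B
< < ( ) > > B
< < ( ) > > Q
< < ( ) > > < B >
< < ( ) > > < Q >
< < ( ) > > < ( ) >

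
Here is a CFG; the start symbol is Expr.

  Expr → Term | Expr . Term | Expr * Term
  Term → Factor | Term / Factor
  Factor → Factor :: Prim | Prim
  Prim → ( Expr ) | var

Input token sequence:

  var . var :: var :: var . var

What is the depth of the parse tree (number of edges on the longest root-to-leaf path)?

7

[Expr [Expr [Expr [Term [Factor [Prim var]]]] . [Term [Factor [Factor [Factor [Prim var]] :: [Prim var]] :: [Prim var]]]] . [Term [Factor [Prim var]]]]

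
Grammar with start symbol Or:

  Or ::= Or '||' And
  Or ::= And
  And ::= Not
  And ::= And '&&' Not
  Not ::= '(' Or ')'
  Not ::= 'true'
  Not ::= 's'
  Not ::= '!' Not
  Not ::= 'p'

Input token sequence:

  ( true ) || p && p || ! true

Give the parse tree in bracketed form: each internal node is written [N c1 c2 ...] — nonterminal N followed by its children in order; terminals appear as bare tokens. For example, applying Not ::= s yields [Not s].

Or
Or || And
Or || And || And
And || And || And
Not || And || And
( Or ) || And || And
( And ) || And || And
( Not ) || And || And
( true ) || And || And
( true ) || And && Not || And
( true ) || Not && Not || And
( true ) || p && Not || And
( true ) || p && p || And
( true ) || p && p || Not
( true ) || p && p || ! Not
( true ) || p && p || ! true

[Or [Or [Or [And [Not ( [Or [And [Not true]]] )]]] || [And [And [Not p]] && [Not p]]] || [And [Not ! [Not true]]]]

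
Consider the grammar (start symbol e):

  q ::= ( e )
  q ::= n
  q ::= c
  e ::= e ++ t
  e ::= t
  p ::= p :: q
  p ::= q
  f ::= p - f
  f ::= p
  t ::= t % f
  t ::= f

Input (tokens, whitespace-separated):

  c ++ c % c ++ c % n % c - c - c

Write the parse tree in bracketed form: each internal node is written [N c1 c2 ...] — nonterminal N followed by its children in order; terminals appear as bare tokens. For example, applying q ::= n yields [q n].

[e [e [e [t [f [p [q c]]]]] ++ [t [t [f [p [q c]]]] % [f [p [q c]]]]] ++ [t [t [t [f [p [q c]]]] % [f [p [q n]]]] % [f [p [q c]] - [f [p [q c]] - [f [p [q c]]]]]]]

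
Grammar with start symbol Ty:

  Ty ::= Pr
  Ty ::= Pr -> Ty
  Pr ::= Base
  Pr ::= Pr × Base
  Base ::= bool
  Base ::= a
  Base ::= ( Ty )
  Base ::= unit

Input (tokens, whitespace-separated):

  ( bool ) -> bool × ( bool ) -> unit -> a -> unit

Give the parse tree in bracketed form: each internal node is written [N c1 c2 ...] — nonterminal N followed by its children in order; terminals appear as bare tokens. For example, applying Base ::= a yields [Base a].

Ty
Pr -> Ty
Base -> Ty
( Ty ) -> Ty
( Pr ) -> Ty
( Base ) -> Ty
( bool ) -> Ty
( bool ) -> Pr -> Ty
( bool ) -> Pr × Base -> Ty
( bool ) -> Base × Base -> Ty
( bool ) -> bool × Base -> Ty
( bool ) -> bool × ( Ty ) -> Ty
( bool ) -> bool × ( Pr ) -> Ty
( bool ) -> bool × ( Base ) -> Ty
( bool ) -> bool × ( bool ) -> Ty
( bool ) -> bool × ( bool ) -> Pr -> Ty
( bool ) -> bool × ( bool ) -> Base -> Ty
( bool ) -> bool × ( bool ) -> unit -> Ty
( bool ) -> bool × ( bool ) -> unit -> Pr -> Ty
( bool ) -> bool × ( bool ) -> unit -> Base -> Ty
( bool ) -> bool × ( bool ) -> unit -> a -> Ty
( bool ) -> bool × ( bool ) -> unit -> a -> Pr
( bool ) -> bool × ( bool ) -> unit -> a -> Base
( bool ) -> bool × ( bool ) -> unit -> a -> unit

[Ty [Pr [Base ( [Ty [Pr [Base bool]]] )]] -> [Ty [Pr [Pr [Base bool]] × [Base ( [Ty [Pr [Base bool]]] )]] -> [Ty [Pr [Base unit]] -> [Ty [Pr [Base a]] -> [Ty [Pr [Base unit]]]]]]]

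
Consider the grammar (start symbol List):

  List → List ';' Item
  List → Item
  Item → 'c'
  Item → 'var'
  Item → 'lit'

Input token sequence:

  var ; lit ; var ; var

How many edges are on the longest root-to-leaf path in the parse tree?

5

[List [List [List [List [Item var]] ; [Item lit]] ; [Item var]] ; [Item var]]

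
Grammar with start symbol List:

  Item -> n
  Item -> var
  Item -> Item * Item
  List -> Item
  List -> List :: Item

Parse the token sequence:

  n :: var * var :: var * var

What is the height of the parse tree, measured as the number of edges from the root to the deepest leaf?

[List [List [List [Item n]] :: [Item [Item var] * [Item var]]] :: [Item [Item var] * [Item var]]]

4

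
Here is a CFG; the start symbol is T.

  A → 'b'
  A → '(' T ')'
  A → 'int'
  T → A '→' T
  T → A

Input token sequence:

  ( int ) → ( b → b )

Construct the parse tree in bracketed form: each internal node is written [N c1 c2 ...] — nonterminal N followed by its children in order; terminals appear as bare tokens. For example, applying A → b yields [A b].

T
A → T
( T ) → T
( A ) → T
( int ) → T
( int ) → A
( int ) → ( T )
( int ) → ( A → T )
( int ) → ( b → T )
( int ) → ( b → A )
( int ) → ( b → b )

[T [A ( [T [A int]] )] → [T [A ( [T [A b] → [T [A b]]] )]]]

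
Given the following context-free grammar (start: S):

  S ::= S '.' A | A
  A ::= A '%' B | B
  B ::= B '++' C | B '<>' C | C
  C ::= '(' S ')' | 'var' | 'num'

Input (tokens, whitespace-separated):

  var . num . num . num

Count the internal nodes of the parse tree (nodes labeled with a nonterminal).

16

[S [S [S [S [A [B [C var]]]] . [A [B [C num]]]] . [A [B [C num]]]] . [A [B [C num]]]]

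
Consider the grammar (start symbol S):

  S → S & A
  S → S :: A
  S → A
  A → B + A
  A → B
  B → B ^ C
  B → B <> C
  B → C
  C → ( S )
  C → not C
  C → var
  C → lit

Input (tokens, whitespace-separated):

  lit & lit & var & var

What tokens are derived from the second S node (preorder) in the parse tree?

[S [S [S [S [A [B [C lit]]]] & [A [B [C lit]]]] & [A [B [C var]]]] & [A [B [C var]]]]

lit & lit & var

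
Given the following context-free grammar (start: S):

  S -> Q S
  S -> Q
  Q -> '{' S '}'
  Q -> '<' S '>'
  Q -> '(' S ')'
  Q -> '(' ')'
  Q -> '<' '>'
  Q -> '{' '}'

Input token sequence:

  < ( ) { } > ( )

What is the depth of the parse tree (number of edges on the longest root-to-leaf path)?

5

[S [Q < [S [Q ( )] [S [Q { }]]] >] [S [Q ( )]]]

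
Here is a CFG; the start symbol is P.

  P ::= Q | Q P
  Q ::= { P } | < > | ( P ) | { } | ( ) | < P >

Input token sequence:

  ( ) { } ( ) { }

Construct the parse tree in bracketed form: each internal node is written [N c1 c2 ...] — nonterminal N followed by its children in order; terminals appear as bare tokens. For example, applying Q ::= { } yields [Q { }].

P
Q P
( ) P
( ) Q P
( ) { } P
( ) { } Q P
( ) { } ( ) P
( ) { } ( ) Q
( ) { } ( ) { }

[P [Q ( )] [P [Q { }] [P [Q ( )] [P [Q { }]]]]]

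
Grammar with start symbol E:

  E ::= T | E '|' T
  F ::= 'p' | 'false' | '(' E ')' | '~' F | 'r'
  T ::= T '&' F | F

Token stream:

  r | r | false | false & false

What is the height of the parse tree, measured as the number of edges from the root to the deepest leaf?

[E [E [E [E [T [F r]]] | [T [F r]]] | [T [F false]]] | [T [T [F false]] & [F false]]]

6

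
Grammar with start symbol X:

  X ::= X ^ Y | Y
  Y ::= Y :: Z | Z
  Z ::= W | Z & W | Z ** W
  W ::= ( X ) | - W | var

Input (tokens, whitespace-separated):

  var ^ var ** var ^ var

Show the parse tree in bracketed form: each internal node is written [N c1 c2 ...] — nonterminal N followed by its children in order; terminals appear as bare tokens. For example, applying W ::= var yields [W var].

[X [X [X [Y [Z [W var]]]] ^ [Y [Z [Z [W var]] ** [W var]]]] ^ [Y [Z [W var]]]]

X
X ^ Y
X ^ Y ^ Y
Y ^ Y ^ Y
Z ^ Y ^ Y
W ^ Y ^ Y
var ^ Y ^ Y
var ^ Z ^ Y
var ^ Z ** W ^ Y
var ^ W ** W ^ Y
var ^ var ** W ^ Y
var ^ var ** var ^ Y
var ^ var ** var ^ Z
var ^ var ** var ^ W
var ^ var ** var ^ var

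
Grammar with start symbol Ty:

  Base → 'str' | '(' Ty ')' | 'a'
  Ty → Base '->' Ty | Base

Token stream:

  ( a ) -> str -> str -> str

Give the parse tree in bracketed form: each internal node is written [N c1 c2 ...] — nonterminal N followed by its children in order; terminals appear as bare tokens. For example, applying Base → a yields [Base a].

[Ty [Base ( [Ty [Base a]] )] -> [Ty [Base str] -> [Ty [Base str] -> [Ty [Base str]]]]]

Ty
Base -> Ty
( Ty ) -> Ty
( Base ) -> Ty
( a ) -> Ty
( a ) -> Base -> Ty
( a ) -> str -> Ty
( a ) -> str -> Base -> Ty
( a ) -> str -> str -> Ty
( a ) -> str -> str -> Base
( a ) -> str -> str -> str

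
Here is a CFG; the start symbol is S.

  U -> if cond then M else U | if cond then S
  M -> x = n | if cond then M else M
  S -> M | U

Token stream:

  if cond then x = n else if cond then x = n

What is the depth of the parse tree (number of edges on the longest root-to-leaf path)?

5

[S [U if cond then [M x = n] else [U if cond then [S [M x = n]]]]]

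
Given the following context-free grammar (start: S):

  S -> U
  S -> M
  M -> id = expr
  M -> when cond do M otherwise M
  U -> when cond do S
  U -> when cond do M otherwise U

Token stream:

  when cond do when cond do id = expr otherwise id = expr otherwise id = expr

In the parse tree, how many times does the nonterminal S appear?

[S [M when cond do [M when cond do [M id = expr] otherwise [M id = expr]] otherwise [M id = expr]]]

1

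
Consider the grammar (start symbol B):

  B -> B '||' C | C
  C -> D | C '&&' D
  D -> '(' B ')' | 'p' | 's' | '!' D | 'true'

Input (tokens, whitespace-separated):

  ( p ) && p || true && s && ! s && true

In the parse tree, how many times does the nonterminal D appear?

8

[B [B [C [C [D ( [B [C [D p]]] )]] && [D p]]] || [C [C [C [C [D true]] && [D s]] && [D ! [D s]]] && [D true]]]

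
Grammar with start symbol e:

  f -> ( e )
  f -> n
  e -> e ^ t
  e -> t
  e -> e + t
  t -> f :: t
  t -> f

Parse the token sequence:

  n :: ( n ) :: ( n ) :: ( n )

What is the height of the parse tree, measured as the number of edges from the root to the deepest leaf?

[e [t [f n] :: [t [f ( [e [t [f n]]] )] :: [t [f ( [e [t [f n]]] )] :: [t [f ( [e [t [f n]]] )]]]]]]

9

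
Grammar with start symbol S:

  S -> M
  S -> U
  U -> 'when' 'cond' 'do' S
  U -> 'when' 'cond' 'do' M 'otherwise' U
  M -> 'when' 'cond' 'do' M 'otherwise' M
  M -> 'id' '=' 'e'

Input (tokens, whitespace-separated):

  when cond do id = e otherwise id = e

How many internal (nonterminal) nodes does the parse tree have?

[S [M when cond do [M id = e] otherwise [M id = e]]]

4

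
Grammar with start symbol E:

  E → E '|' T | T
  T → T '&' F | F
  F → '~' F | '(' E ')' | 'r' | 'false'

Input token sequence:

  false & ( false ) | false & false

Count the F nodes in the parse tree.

5

[E [E [T [T [F false]] & [F ( [E [T [F false]]] )]]] | [T [T [F false]] & [F false]]]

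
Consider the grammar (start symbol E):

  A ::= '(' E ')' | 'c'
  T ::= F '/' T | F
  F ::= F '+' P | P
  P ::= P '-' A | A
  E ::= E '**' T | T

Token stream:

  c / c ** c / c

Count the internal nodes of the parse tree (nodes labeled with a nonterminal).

18

[E [E [T [F [P [A c]]] / [T [F [P [A c]]]]]] ** [T [F [P [A c]]] / [T [F [P [A c]]]]]]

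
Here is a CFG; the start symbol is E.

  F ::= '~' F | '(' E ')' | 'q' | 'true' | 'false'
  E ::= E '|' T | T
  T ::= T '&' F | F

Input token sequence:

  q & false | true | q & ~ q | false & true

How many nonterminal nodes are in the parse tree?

[E [E [E [E [T [T [F q]] & [F false]]] | [T [F true]]] | [T [T [F q]] & [F ~ [F q]]]] | [T [T [F false]] & [F true]]]

19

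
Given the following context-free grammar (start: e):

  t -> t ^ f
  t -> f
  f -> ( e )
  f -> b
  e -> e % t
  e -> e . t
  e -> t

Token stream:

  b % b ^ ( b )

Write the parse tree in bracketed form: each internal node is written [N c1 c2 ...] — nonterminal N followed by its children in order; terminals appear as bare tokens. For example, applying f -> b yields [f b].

e
e % t
t % t
f % t
b % t
b % t ^ f
b % f ^ f
b % b ^ f
b % b ^ ( e )
b % b ^ ( t )
b % b ^ ( f )
b % b ^ ( b )

[e [e [t [f b]]] % [t [t [f b]] ^ [f ( [e [t [f b]]] )]]]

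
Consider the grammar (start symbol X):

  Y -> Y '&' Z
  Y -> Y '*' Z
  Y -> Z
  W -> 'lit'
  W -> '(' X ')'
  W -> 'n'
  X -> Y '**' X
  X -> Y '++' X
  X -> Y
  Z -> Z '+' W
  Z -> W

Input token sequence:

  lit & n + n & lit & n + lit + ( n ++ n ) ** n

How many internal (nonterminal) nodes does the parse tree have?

[X [Y [Y [Y [Y [Z [W lit]]] & [Z [Z [W n]] + [W n]]] & [Z [W lit]]] & [Z [Z [Z [W n]] + [W lit]] + [W ( [X [Y [Z [W n]]] ++ [X [Y [Z [W n]]]]] )]]] ** [X [Y [Z [W n]]]]]

31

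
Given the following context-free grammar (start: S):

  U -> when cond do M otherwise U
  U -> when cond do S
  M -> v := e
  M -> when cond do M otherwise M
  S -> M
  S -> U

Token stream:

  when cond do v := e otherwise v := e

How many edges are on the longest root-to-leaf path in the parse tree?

[S [M when cond do [M v := e] otherwise [M v := e]]]

3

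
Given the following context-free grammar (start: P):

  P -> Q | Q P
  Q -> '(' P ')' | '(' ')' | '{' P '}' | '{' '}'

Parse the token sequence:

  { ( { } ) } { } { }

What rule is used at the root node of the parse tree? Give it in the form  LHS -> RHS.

P -> Q P

[P [Q { [P [Q ( [P [Q { }]] )]] }] [P [Q { }] [P [Q { }]]]]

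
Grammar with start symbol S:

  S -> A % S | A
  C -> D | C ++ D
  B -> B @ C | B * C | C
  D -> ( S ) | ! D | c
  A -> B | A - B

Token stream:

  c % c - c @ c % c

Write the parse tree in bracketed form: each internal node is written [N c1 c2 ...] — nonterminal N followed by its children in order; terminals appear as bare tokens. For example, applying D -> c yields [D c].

S
A % S
B % S
C % S
D % S
c % S
c % A % S
c % A - B % S
c % B - B % S
c % C - B % S
c % D - B % S
c % c - B % S
c % c - B @ C % S
c % c - C @ C % S
c % c - D @ C % S
c % c - c @ C % S
c % c - c @ D % S
c % c - c @ c % S
c % c - c @ c % A
c % c - c @ c % B
c % c - c @ c % C
c % c - c @ c % D
c % c - c @ c % c

[S [A [B [C [D c]]]] % [S [A [A [B [C [D c]]]] - [B [B [C [D c]]] @ [C [D c]]]] % [S [A [B [C [D c]]]]]]]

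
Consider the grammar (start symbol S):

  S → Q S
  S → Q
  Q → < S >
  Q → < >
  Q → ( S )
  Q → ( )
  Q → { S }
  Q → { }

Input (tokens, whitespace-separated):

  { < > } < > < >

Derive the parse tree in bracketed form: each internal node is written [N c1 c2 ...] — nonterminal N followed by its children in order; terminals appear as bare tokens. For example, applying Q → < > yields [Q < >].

S
Q S
{ S } S
{ Q } S
{ < > } S
{ < > } Q S
{ < > } < > S
{ < > } < > Q
{ < > } < > < >

[S [Q { [S [Q < >]] }] [S [Q < >] [S [Q < >]]]]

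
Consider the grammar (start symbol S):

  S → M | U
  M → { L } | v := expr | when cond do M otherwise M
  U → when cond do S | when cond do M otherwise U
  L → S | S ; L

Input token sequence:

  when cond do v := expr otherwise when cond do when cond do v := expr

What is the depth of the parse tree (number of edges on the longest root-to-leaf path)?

7

[S [U when cond do [M v := expr] otherwise [U when cond do [S [U when cond do [S [M v := expr]]]]]]]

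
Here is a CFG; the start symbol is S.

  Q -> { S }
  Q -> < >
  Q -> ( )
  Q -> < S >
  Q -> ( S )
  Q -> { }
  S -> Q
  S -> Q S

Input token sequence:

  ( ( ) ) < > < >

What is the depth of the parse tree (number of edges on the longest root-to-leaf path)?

4

[S [Q ( [S [Q ( )]] )] [S [Q < >] [S [Q < >]]]]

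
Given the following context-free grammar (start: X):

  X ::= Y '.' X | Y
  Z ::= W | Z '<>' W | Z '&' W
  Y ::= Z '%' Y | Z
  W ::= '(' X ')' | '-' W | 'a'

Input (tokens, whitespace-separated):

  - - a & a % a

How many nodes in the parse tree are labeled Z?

3

[X [Y [Z [Z [W - [W - [W a]]]] & [W a]] % [Y [Z [W a]]]]]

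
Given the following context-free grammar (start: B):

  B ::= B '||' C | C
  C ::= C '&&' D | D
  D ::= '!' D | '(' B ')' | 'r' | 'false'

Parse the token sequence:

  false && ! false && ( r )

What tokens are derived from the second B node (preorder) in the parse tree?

r

[B [C [C [C [D false]] && [D ! [D false]]] && [D ( [B [C [D r]]] )]]]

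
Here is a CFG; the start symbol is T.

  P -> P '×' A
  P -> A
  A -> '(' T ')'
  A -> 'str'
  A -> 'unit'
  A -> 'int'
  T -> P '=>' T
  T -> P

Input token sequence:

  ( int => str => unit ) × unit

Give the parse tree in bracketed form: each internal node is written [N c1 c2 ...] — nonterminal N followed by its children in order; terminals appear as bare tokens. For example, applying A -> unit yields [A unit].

T
P
P × A
A × A
( T ) × A
( P => T ) × A
( A => T ) × A
( int => T ) × A
( int => P => T ) × A
( int => A => T ) × A
( int => str => T ) × A
( int => str => P ) × A
( int => str => A ) × A
( int => str => unit ) × A
( int => str => unit ) × unit

[T [P [P [A ( [T [P [A int]] => [T [P [A str]] => [T [P [A unit]]]]] )]] × [A unit]]]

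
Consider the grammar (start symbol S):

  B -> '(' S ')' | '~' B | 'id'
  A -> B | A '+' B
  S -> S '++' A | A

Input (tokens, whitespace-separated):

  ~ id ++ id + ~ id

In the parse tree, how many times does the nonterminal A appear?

[S [S [A [B ~ [B id]]]] ++ [A [A [B id]] + [B ~ [B id]]]]

3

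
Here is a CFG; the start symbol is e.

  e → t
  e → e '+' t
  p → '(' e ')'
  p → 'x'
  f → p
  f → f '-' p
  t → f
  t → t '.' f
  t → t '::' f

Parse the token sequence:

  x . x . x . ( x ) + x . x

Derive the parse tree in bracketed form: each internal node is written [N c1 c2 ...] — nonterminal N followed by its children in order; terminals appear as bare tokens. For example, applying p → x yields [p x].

[e [e [t [t [t [t [f [p x]]] . [f [p x]]] . [f [p x]]] . [f [p ( [e [t [f [p x]]]] )]]]] + [t [t [f [p x]]] . [f [p x]]]]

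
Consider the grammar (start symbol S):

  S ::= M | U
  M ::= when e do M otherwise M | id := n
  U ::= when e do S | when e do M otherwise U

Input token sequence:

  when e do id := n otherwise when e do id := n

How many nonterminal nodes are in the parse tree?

[S [U when e do [M id := n] otherwise [U when e do [S [M id := n]]]]]

6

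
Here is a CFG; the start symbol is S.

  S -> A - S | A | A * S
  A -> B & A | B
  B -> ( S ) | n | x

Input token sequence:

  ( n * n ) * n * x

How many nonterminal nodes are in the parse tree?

[S [A [B ( [S [A [B n]] * [S [A [B n]]]] )]] * [S [A [B n]] * [S [A [B x]]]]]

15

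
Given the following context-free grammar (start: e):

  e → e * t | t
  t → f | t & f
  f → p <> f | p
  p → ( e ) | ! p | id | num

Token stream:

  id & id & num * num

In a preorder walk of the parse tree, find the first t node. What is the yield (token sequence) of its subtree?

id & id & num

[e [e [t [t [t [f [p id]]] & [f [p id]]] & [f [p num]]]] * [t [f [p num]]]]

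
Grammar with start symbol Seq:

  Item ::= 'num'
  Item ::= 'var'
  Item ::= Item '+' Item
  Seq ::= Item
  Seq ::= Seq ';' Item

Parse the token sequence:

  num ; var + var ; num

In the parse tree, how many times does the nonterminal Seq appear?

[Seq [Seq [Seq [Item num]] ; [Item [Item var] + [Item var]]] ; [Item num]]

3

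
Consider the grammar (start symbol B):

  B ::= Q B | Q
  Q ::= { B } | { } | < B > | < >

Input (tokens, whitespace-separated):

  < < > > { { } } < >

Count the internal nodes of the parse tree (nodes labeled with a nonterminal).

[B [Q < [B [Q < >]] >] [B [Q { [B [Q { }]] }] [B [Q < >]]]]

10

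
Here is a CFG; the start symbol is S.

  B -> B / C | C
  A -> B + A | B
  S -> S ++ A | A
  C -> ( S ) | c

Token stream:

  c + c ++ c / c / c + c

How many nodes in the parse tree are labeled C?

[S [S [A [B [C c]] + [A [B [C c]]]]] ++ [A [B [B [B [C c]] / [C c]] / [C c]] + [A [B [C c]]]]]

6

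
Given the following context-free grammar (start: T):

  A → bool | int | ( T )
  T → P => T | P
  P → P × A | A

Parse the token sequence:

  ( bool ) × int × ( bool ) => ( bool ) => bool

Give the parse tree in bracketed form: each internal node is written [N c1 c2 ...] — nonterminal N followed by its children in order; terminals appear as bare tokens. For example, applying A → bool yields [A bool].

[T [P [P [P [A ( [T [P [A bool]]] )]] × [A int]] × [A ( [T [P [A bool]]] )]] => [T [P [A ( [T [P [A bool]]] )]] => [T [P [A bool]]]]]

T
P => T
P × A => T
P × A × A => T
A × A × A => T
( T ) × A × A => T
( P ) × A × A => T
( A ) × A × A => T
( bool ) × A × A => T
( bool ) × int × A => T
( bool ) × int × ( T ) => T
( bool ) × int × ( P ) => T
( bool ) × int × ( A ) => T
( bool ) × int × ( bool ) => T
( bool ) × int × ( bool ) => P => T
( bool ) × int × ( bool ) => A => T
( bool ) × int × ( bool ) => ( T ) => T
( bool ) × int × ( bool ) => ( P ) => T
( bool ) × int × ( bool ) => ( A ) => T
( bool ) × int × ( bool ) => ( bool ) => T
( bool ) × int × ( bool ) => ( bool ) => P
( bool ) × int × ( bool ) => ( bool ) => A
( bool ) × int × ( bool ) => ( bool ) => bool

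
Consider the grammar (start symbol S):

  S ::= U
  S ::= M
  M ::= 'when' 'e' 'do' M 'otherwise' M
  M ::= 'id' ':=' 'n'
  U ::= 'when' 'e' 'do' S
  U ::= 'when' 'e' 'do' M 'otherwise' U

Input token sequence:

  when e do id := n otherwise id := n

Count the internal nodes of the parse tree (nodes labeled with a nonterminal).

[S [M when e do [M id := n] otherwise [M id := n]]]

4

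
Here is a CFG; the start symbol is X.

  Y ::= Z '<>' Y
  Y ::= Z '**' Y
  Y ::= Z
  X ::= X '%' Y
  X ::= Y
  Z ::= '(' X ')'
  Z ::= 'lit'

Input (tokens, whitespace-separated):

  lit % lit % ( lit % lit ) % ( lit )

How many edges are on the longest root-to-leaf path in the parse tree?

[X [X [X [X [Y [Z lit]]] % [Y [Z lit]]] % [Y [Z ( [X [X [Y [Z lit]]] % [Y [Z lit]]] )]]] % [Y [Z ( [X [Y [Z lit]]] )]]]

8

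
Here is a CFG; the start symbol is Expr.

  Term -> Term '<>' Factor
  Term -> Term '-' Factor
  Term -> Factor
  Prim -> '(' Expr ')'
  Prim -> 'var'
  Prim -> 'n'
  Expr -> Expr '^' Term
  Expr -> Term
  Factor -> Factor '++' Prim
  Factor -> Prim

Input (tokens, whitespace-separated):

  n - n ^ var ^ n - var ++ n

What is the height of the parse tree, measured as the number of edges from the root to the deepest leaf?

[Expr [Expr [Expr [Term [Term [Factor [Prim n]]] - [Factor [Prim n]]]] ^ [Term [Factor [Prim var]]]] ^ [Term [Term [Factor [Prim n]]] - [Factor [Factor [Prim var]] ++ [Prim n]]]]

7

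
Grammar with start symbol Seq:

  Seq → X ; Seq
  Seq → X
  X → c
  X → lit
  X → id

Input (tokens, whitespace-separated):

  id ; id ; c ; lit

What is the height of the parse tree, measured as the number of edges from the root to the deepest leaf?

5

[Seq [X id] ; [Seq [X id] ; [Seq [X c] ; [Seq [X lit]]]]]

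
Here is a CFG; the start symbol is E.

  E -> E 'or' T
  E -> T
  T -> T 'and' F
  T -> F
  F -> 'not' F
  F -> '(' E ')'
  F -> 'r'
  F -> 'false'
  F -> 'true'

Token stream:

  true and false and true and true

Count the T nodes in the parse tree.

[E [T [T [T [T [F true]] and [F false]] and [F true]] and [F true]]]

4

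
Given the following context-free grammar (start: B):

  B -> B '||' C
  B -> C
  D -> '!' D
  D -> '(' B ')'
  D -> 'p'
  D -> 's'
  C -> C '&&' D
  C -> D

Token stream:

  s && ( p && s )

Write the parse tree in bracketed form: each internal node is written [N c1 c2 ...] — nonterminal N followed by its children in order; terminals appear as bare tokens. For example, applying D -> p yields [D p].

[B [C [C [D s]] && [D ( [B [C [C [D p]] && [D s]]] )]]]

B
C
C && D
D && D
s && D
s && ( B )
s && ( C )
s && ( C && D )
s && ( D && D )
s && ( p && D )
s && ( p && s )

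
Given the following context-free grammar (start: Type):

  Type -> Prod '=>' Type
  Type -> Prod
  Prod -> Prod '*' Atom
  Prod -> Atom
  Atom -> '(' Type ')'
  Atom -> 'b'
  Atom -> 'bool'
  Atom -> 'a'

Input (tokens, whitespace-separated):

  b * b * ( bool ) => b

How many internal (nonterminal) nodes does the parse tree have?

[Type [Prod [Prod [Prod [Atom b]] * [Atom b]] * [Atom ( [Type [Prod [Atom bool]]] )]] => [Type [Prod [Atom b]]]]

13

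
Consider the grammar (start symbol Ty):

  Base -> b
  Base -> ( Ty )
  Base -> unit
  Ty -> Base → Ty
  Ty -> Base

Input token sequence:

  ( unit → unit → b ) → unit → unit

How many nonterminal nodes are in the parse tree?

12

[Ty [Base ( [Ty [Base unit] → [Ty [Base unit] → [Ty [Base b]]]] )] → [Ty [Base unit] → [Ty [Base unit]]]]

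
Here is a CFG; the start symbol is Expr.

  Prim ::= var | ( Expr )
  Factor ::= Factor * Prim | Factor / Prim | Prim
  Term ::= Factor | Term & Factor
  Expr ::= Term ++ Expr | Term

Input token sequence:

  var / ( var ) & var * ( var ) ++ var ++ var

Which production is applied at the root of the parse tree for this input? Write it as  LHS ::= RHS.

Expr ::= Term ++ Expr

[Expr [Term [Term [Factor [Factor [Prim var]] / [Prim ( [Expr [Term [Factor [Prim var]]]] )]]] & [Factor [Factor [Prim var]] * [Prim ( [Expr [Term [Factor [Prim var]]]] )]]] ++ [Expr [Term [Factor [Prim var]]] ++ [Expr [Term [Factor [Prim var]]]]]]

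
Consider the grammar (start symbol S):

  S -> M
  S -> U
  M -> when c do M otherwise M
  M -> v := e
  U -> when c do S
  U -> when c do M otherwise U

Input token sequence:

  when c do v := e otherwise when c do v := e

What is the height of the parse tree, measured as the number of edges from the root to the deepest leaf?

5

[S [U when c do [M v := e] otherwise [U when c do [S [M v := e]]]]]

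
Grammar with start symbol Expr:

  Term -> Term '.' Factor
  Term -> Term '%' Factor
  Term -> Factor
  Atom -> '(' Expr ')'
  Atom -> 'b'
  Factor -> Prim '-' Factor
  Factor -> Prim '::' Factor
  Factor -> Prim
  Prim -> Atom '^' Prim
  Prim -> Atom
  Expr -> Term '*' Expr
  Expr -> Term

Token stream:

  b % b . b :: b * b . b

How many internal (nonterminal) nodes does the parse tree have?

25

[Expr [Term [Term [Term [Factor [Prim [Atom b]]]] % [Factor [Prim [Atom b]]]] . [Factor [Prim [Atom b]] :: [Factor [Prim [Atom b]]]]] * [Expr [Term [Term [Factor [Prim [Atom b]]]] . [Factor [Prim [Atom b]]]]]]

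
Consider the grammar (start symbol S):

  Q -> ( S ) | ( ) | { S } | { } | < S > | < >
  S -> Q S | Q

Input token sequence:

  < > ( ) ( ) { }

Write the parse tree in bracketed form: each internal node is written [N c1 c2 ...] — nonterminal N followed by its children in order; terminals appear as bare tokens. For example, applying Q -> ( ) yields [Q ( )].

[S [Q < >] [S [Q ( )] [S [Q ( )] [S [Q { }]]]]]

S
Q S
< > S
< > Q S
< > ( ) S
< > ( ) Q S
< > ( ) ( ) S
< > ( ) ( ) Q
< > ( ) ( ) { }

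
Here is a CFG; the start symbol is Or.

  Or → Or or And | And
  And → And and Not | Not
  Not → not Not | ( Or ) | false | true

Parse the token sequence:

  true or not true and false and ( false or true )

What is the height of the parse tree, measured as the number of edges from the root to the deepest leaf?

[Or [Or [And [Not true]]] or [And [And [And [Not not [Not true]]] and [Not false]] and [Not ( [Or [Or [And [Not false]]] or [And [Not true]]] )]]]

7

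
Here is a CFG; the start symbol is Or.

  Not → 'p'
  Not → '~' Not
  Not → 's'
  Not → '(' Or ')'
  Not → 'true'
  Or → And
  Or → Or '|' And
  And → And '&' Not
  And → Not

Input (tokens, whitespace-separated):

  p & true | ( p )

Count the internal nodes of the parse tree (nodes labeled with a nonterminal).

[Or [Or [And [And [Not p]] & [Not true]]] | [And [Not ( [Or [And [Not p]]] )]]]

11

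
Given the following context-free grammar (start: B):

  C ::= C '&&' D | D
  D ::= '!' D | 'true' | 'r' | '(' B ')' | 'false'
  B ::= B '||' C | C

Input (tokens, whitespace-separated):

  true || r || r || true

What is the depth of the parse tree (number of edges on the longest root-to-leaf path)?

[B [B [B [B [C [D true]]] || [C [D r]]] || [C [D r]]] || [C [D true]]]

6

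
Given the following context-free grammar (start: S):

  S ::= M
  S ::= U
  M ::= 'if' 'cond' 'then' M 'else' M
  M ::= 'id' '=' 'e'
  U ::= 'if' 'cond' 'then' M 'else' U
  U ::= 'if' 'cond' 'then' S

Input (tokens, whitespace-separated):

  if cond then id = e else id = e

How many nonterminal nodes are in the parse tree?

[S [M if cond then [M id = e] else [M id = e]]]

4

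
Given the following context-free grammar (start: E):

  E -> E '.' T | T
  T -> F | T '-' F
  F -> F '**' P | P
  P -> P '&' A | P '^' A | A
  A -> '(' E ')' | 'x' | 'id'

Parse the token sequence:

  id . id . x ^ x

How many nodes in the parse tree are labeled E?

3

[E [E [E [T [F [P [A id]]]]] . [T [F [P [A id]]]]] . [T [F [P [P [A x]] ^ [A x]]]]]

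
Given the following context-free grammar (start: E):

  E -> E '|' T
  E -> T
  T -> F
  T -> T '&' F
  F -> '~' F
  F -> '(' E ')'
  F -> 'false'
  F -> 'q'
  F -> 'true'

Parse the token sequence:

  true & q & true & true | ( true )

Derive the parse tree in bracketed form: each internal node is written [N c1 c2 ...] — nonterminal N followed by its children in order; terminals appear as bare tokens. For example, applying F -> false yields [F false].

E
E | T
T | T
T & F | T
T & F & F | T
T & F & F & F | T
F & F & F & F | T
true & F & F & F | T
true & q & F & F | T
true & q & true & F | T
true & q & true & true | T
true & q & true & true | F
true & q & true & true | ( E )
true & q & true & true | ( T )
true & q & true & true | ( F )
true & q & true & true | ( true )

[E [E [T [T [T [T [F true]] & [F q]] & [F true]] & [F true]]] | [T [F ( [E [T [F true]]] )]]]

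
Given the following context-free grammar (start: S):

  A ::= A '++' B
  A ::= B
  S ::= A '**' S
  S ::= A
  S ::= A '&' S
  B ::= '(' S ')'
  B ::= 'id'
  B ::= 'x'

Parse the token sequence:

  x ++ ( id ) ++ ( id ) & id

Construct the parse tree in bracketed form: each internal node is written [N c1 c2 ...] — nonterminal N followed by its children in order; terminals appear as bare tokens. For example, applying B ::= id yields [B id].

S
A & S
A ++ B & S
A ++ B ++ B & S
B ++ B ++ B & S
x ++ B ++ B & S
x ++ ( S ) ++ B & S
x ++ ( A ) ++ B & S
x ++ ( B ) ++ B & S
x ++ ( id ) ++ B & S
x ++ ( id ) ++ ( S ) & S
x ++ ( id ) ++ ( A ) & S
x ++ ( id ) ++ ( B ) & S
x ++ ( id ) ++ ( id ) & S
x ++ ( id ) ++ ( id ) & A
x ++ ( id ) ++ ( id ) & B
x ++ ( id ) ++ ( id ) & id

[S [A [A [A [B x]] ++ [B ( [S [A [B id]]] )]] ++ [B ( [S [A [B id]]] )]] & [S [A [B id]]]]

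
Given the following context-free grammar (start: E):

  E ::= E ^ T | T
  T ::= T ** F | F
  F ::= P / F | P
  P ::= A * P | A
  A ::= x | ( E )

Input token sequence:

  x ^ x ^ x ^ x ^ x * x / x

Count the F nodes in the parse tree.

[E [E [E [E [E [T [F [P [A x]]]]] ^ [T [F [P [A x]]]]] ^ [T [F [P [A x]]]]] ^ [T [F [P [A x]]]]] ^ [T [F [P [A x] * [P [A x]]] / [F [P [A x]]]]]]

6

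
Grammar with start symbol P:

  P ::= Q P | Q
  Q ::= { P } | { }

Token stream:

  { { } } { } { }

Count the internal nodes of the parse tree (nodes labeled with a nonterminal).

[P [Q { [P [Q { }]] }] [P [Q { }] [P [Q { }]]]]

8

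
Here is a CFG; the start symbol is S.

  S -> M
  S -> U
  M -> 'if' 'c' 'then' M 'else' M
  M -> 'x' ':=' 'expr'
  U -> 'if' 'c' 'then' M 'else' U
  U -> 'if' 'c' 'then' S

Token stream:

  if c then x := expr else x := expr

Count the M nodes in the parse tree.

3

[S [M if c then [M x := expr] else [M x := expr]]]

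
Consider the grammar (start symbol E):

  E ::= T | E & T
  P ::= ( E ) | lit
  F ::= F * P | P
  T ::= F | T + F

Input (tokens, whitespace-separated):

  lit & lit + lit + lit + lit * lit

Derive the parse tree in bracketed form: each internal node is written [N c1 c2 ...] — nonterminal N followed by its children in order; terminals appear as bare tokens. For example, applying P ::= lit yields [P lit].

[E [E [T [F [P lit]]]] & [T [T [T [T [F [P lit]]] + [F [P lit]]] + [F [P lit]]] + [F [F [P lit]] * [P lit]]]]

E
E & T
T & T
F & T
P & T
lit & T
lit & T + F
lit & T + F + F
lit & T + F + F + F
lit & F + F + F + F
lit & P + F + F + F
lit & lit + F + F + F
lit & lit + P + F + F
lit & lit + lit + F + F
lit & lit + lit + P + F
lit & lit + lit + lit + F
lit & lit + lit + lit + F * P
lit & lit + lit + lit + P * P
lit & lit + lit + lit + lit * P
lit & lit + lit + lit + lit * lit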